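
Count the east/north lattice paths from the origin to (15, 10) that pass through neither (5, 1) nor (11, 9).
Number of paths = 1964782

Inclusion–exclusion. Total paths: C(25, 15) = 3268760. Through P₁: C(6, 5)·C(19, 10) = 554268. Through P₂: C(20, 11)·C(5, 4) = 839800. Since P₁ is strictly southwest of P₂, a monotone path through both must visit P₁ then P₂; paths through both = C(6, 5)·C(14, 6)·C(5, 4) = 90090. Avoid both = 3268760 − 554268 − 839800 + 90090 = 1964782.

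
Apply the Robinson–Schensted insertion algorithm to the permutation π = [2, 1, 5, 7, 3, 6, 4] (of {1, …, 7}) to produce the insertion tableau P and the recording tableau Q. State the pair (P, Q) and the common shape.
P = [1, 3, 4] / [2, 5, 6] / [7];  Q = [1, 3, 4] / [2, 5, 6] / [7];  common shape = (3, 3, 1)

Row-insert the values π_1, π_2, … into P one at a time, bumping the leftmost entry strictly greater than the inserted value down to the next row. The recording tableau Q records, in position (i, j), the step at which that cell was added to P.
  Insert 2 (step 1): P = [2];  Q = [1]
  Insert 1 (step 2): P = [1] / [2];  Q = [1] / [2]
  Insert 5 (step 3): P = [1, 5] / [2];  Q = [1, 3] / [2]
  Insert 7 (step 4): P = [1, 5, 7] / [2];  Q = [1, 3, 4] / [2]
  Insert 3 (step 5): P = [1, 3, 7] / [2, 5];  Q = [1, 3, 4] / [2, 5]
  Insert 6 (step 6): P = [1, 3, 6] / [2, 5, 7];  Q = [1, 3, 4] / [2, 5, 6]
  Insert 4 (step 7): P = [1, 3, 4] / [2, 5, 6] / [7];  Q = [1, 3, 4] / [2, 5, 6] / [7]
Final shape: (3, 3, 1).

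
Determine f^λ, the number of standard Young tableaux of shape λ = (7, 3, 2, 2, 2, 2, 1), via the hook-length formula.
# SYT of shape (7, 3, 2, 2, 2, 2, 1) = 14244300

Hook-length formula: f^λ = n! / Π hook(c), product over all cells c of the Young diagram. For λ = (7, 3, 2, 2, 2, 2, 1), n = 19 boxes. Hook lengths by row (left-to-right, top-to-bottom): [13, 11, 6, 4, 3, 2, 1]; [8, 6, 1]; [6, 4]; [5, 3]; [4, 2]; [3, 1]; [1]. Product of hooks = 8539914240. So f^λ = 19! / 8539914240 = 121645100408832000 / 8539914240 = 14244300.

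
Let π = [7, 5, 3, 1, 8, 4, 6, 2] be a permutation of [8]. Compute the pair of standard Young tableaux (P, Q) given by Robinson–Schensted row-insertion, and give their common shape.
P = [1, 2, 6] / [3, 4] / [5, 8] / [7];  Q = [1, 5, 7] / [2, 6] / [3, 8] / [4];  common shape = (3, 2, 2, 1)

Row-insert the values π_1, π_2, … into P one at a time, bumping the leftmost entry strictly greater than the inserted value down to the next row. The recording tableau Q records, in position (i, j), the step at which that cell was added to P.
  Insert 7 (step 1): P = [7];  Q = [1]
  Insert 5 (step 2): P = [5] / [7];  Q = [1] / [2]
  Insert 3 (step 3): P = [3] / [5] / [7];  Q = [1] / [2] / [3]
  Insert 1 (step 4): P = [1] / [3] / [5] / [7];  Q = [1] / [2] / [3] / [4]
  Insert 8 (step 5): P = [1, 8] / [3] / [5] / [7];  Q = [1, 5] / [2] / [3] / [4]
  Insert 4 (step 6): P = [1, 4] / [3, 8] / [5] / [7];  Q = [1, 5] / [2, 6] / [3] / [4]
  Insert 6 (step 7): P = [1, 4, 6] / [3, 8] / [5] / [7];  Q = [1, 5, 7] / [2, 6] / [3] / [4]
  Insert 2 (step 8): P = [1, 2, 6] / [3, 4] / [5, 8] / [7];  Q = [1, 5, 7] / [2, 6] / [3, 8] / [4]
Final shape: (3, 2, 2, 1).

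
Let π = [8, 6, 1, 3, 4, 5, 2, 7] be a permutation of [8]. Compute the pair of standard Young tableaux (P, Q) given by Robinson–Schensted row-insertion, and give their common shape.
P = [1, 2, 4, 5, 7] / [3] / [6] / [8];  Q = [1, 4, 5, 6, 8] / [2] / [3] / [7];  common shape = (5, 1, 1, 1)

Row-insert the values π_1, π_2, … into P one at a time, bumping the leftmost entry strictly greater than the inserted value down to the next row. The recording tableau Q records, in position (i, j), the step at which that cell was added to P.
  Insert 8 (step 1): P = [8];  Q = [1]
  Insert 6 (step 2): P = [6] / [8];  Q = [1] / [2]
  Insert 1 (step 3): P = [1] / [6] / [8];  Q = [1] / [2] / [3]
  Insert 3 (step 4): P = [1, 3] / [6] / [8];  Q = [1, 4] / [2] / [3]
  Insert 4 (step 5): P = [1, 3, 4] / [6] / [8];  Q = [1, 4, 5] / [2] / [3]
  Insert 5 (step 6): P = [1, 3, 4, 5] / [6] / [8];  Q = [1, 4, 5, 6] / [2] / [3]
  Insert 2 (step 7): P = [1, 2, 4, 5] / [3] / [6] / [8];  Q = [1, 4, 5, 6] / [2] / [3] / [7]
  Insert 7 (step 8): P = [1, 2, 4, 5, 7] / [3] / [6] / [8];  Q = [1, 4, 5, 6, 8] / [2] / [3] / [7]
Final shape: (5, 1, 1, 1).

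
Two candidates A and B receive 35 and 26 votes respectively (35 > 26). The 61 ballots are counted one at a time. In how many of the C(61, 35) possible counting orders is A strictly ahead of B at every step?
Strict-lead orderings = 17970728529575178

Total orderings of the 61 votes with 35 for A: C(61, 35) = 121801604478231762. By the Bertrand ballot formula (Cycle Lemma / reflection principle), the number of orderings in which A is strictly ahead of B throughout is (p − q)/(p + q) · C(p + q, p) = (35 − 26)/(35 + 26) · 121801604478231762 = 17970728529575178.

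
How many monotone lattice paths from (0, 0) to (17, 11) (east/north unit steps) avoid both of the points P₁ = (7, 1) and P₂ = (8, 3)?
Number of paths = 16568422

Inclusion–exclusion. Total paths: C(28, 17) = 21474180. Through P₁: C(8, 7)·C(20, 10) = 1478048. Through P₂: C(11, 8)·C(17, 9) = 4011150. Since P₁ is strictly southwest of P₂, a monotone path through both must visit P₁ then P₂; paths through both = C(8, 7)·C(3, 1)·C(17, 9) = 583440. Avoid both = 21474180 − 1478048 − 4011150 + 583440 = 16568422.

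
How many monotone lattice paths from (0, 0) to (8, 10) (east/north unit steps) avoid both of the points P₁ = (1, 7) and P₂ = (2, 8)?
Number of paths = 41986

Inclusion–exclusion. Total paths: C(18, 8) = 43758. Through P₁: C(8, 1)·C(10, 7) = 960. Through P₂: C(10, 2)·C(8, 6) = 1260. Since P₁ is strictly southwest of P₂, a monotone path through both must visit P₁ then P₂; paths through both = C(8, 1)·C(2, 1)·C(8, 6) = 448. Avoid both = 43758 − 960 − 1260 + 448 = 41986.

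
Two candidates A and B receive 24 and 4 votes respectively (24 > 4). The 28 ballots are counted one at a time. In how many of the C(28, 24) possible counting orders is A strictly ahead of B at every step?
Strict-lead orderings = 14625

Total orderings of the 28 votes with 24 for A: C(28, 24) = 20475. By the Bertrand ballot formula (Cycle Lemma / reflection principle), the number of orderings in which A is strictly ahead of B throughout is (p − q)/(p + q) · C(p + q, p) = (24 − 4)/(24 + 4) · 20475 = 14625.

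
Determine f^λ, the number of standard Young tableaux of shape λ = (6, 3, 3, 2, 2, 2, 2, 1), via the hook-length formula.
# SYT of shape (6, 3, 3, 2, 2, 2, 2, 1) = 189924000

Hook-length formula: f^λ = n! / Π hook(c), product over all cells c of the Young diagram. For λ = (6, 3, 3, 2, 2, 2, 2, 1), n = 21 boxes. Hook lengths by row (left-to-right, top-to-bottom): [13, 11, 6, 3, 2, 1]; [9, 7, 2]; [8, 6, 1]; [6, 4]; [5, 3]; [4, 2]; [3, 1]; [1]. Product of hooks = 269007298560. So f^λ = 21! / 269007298560 = 51090942171709440000 / 269007298560 = 189924000.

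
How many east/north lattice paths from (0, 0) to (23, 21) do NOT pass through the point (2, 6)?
Number of paths = 1856715128400

Total paths from (0, 0) to (23, 21): C(44, 23) = 2012616400080. Paths through (2, 6): (paths (0, 0) → (2, 6)) × (paths (2, 6) → (23, 21)) = C(8, 2) · C(36, 21) = 28 · 5567902560 = 155901271680. Avoidance count = 2012616400080 − 155901271680 = 1856715128400.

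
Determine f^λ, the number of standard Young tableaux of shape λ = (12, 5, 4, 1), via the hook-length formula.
# SYT of shape (12, 5, 4, 1) = 76403712

Hook-length formula: f^λ = n! / Π hook(c), product over all cells c of the Young diagram. For λ = (12, 5, 4, 1), n = 22 boxes. Hook lengths by row (left-to-right, top-to-bottom): [15, 13, 12, 11, 9, 7, 6, 5, 4, 3, 2, 1]; [7, 5, 4, 3, 1]; [5, 3, 2, 1]; [1]. Product of hooks = 14711336640000. So f^λ = 22! / 14711336640000 = 1124000727777607680000 / 14711336640000 = 76403712.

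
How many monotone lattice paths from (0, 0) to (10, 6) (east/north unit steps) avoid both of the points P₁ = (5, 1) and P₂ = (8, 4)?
Number of paths = 4246

Inclusion–exclusion. Total paths: C(16, 10) = 8008. Through P₁: C(6, 5)·C(10, 5) = 1512. Through P₂: C(12, 8)·C(4, 2) = 2970. Since P₁ is strictly southwest of P₂, a monotone path through both must visit P₁ then P₂; paths through both = C(6, 5)·C(6, 3)·C(4, 2) = 720. Avoid both = 8008 − 1512 − 2970 + 720 = 4246.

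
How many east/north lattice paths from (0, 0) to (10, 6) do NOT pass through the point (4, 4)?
Number of paths = 6048

Total paths from (0, 0) to (10, 6): C(16, 10) = 8008. Paths through (4, 4): (paths (0, 0) → (4, 4)) × (paths (4, 4) → (10, 6)) = C(8, 4) · C(8, 6) = 70 · 28 = 1960. Avoidance count = 8008 − 1960 = 6048.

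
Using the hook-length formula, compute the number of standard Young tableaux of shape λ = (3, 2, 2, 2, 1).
# SYT of shape (3, 2, 2, 2, 1) = 288

Hook-length formula: f^λ = n! / Π hook(c), product over all cells c of the Young diagram. For λ = (3, 2, 2, 2, 1), n = 10 boxes. Hook lengths by row (left-to-right, top-to-bottom): [7, 5, 1]; [5, 3]; [4, 2]; [3, 1]; [1]. Product of hooks = 12600. So f^λ = 10! / 12600 = 3628800 / 12600 = 288.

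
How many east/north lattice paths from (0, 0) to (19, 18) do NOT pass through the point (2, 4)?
Number of paths = 13694894025

Total paths from (0, 0) to (19, 18): C(37, 19) = 17672631900. Paths through (2, 4): (paths (0, 0) → (2, 4)) × (paths (2, 4) → (19, 18)) = C(6, 2) · C(31, 17) = 15 · 265182525 = 3977737875. Avoidance count = 17672631900 − 3977737875 = 13694894025.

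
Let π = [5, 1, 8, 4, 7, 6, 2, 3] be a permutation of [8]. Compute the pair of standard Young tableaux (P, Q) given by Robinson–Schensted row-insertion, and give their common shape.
P = [1, 2, 3] / [4, 6] / [5, 7] / [8];  Q = [1, 3, 5] / [2, 4] / [6, 8] / [7];  common shape = (3, 2, 2, 1)

Row-insert the values π_1, π_2, … into P one at a time, bumping the leftmost entry strictly greater than the inserted value down to the next row. The recording tableau Q records, in position (i, j), the step at which that cell was added to P.
  Insert 5 (step 1): P = [5];  Q = [1]
  Insert 1 (step 2): P = [1] / [5];  Q = [1] / [2]
  Insert 8 (step 3): P = [1, 8] / [5];  Q = [1, 3] / [2]
  Insert 4 (step 4): P = [1, 4] / [5, 8];  Q = [1, 3] / [2, 4]
  Insert 7 (step 5): P = [1, 4, 7] / [5, 8];  Q = [1, 3, 5] / [2, 4]
  Insert 6 (step 6): P = [1, 4, 6] / [5, 7] / [8];  Q = [1, 3, 5] / [2, 4] / [6]
  Insert 2 (step 7): P = [1, 2, 6] / [4, 7] / [5] / [8];  Q = [1, 3, 5] / [2, 4] / [6] / [7]
  Insert 3 (step 8): P = [1, 2, 3] / [4, 6] / [5, 7] / [8];  Q = [1, 3, 5] / [2, 4] / [6, 8] / [7]
Final shape: (3, 2, 2, 1).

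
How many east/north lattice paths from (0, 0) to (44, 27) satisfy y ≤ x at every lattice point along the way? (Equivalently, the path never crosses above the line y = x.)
Number of paths = 11752797069016395728

By the reflection principle (André's argument), the number of monotone paths to (44, 27) with n ≤ m that never go above y = x is C(71, 44) − C(71, 45) = 29381992672540989320 − 17629195603524593592 = 11752797069016395728.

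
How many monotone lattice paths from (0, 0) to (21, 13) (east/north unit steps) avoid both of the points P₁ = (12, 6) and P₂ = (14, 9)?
Number of paths = 507200100

Inclusion–exclusion. Total paths: C(34, 21) = 927983760. Through P₁: C(18, 12)·C(16, 9) = 212372160. Through P₂: C(23, 14)·C(11, 7) = 269672700. Since P₁ is strictly southwest of P₂, a monotone path through both must visit P₁ then P₂; paths through both = C(18, 12)·C(5, 2)·C(11, 7) = 61261200. Avoid both = 927983760 − 212372160 − 269672700 + 61261200 = 507200100.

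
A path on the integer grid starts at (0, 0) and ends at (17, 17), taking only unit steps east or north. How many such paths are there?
Number of paths = 2333606220

A monotone lattice path from (0, 0) to (17, 17) consists of 17 east steps and 17 north steps in some order, so it is determined by which 17 of the 34 steps are east. The count is C(34, 17) = 2333606220.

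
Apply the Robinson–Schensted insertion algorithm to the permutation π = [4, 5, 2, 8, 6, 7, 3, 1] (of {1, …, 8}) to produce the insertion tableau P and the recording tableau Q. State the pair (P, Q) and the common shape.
P = [1, 3, 6, 7] / [2, 5] / [4] / [8];  Q = [1, 2, 4, 6] / [3, 5] / [7] / [8];  common shape = (4, 2, 1, 1)

Row-insert the values π_1, π_2, … into P one at a time, bumping the leftmost entry strictly greater than the inserted value down to the next row. The recording tableau Q records, in position (i, j), the step at which that cell was added to P.
  Insert 4 (step 1): P = [4];  Q = [1]
  Insert 5 (step 2): P = [4, 5];  Q = [1, 2]
  Insert 2 (step 3): P = [2, 5] / [4];  Q = [1, 2] / [3]
  Insert 8 (step 4): P = [2, 5, 8] / [4];  Q = [1, 2, 4] / [3]
  Insert 6 (step 5): P = [2, 5, 6] / [4, 8];  Q = [1, 2, 4] / [3, 5]
  Insert 7 (step 6): P = [2, 5, 6, 7] / [4, 8];  Q = [1, 2, 4, 6] / [3, 5]
  Insert 3 (step 7): P = [2, 3, 6, 7] / [4, 5] / [8];  Q = [1, 2, 4, 6] / [3, 5] / [7]
  Insert 1 (step 8): P = [1, 3, 6, 7] / [2, 5] / [4] / [8];  Q = [1, 2, 4, 6] / [3, 5] / [7] / [8]
Final shape: (4, 2, 1, 1).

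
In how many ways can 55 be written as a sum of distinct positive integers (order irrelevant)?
q(55) = 6378

A partition into distinct parts is a strictly decreasing sequence summing to n. The recurrence d(n, m) = d(n, m−1) + d(n−m, m−1) (use part m at most once) with q(n) = d(n, n) gives q(55) = 6378. (Euler's theorem: # distinct-part partitions = # odd-part partitions.)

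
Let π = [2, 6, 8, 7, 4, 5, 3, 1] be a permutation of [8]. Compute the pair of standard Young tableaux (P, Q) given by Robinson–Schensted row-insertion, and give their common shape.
P = [1, 3, 5] / [2, 7] / [4] / [6] / [8];  Q = [1, 2, 3] / [4, 6] / [5] / [7] / [8];  common shape = (3, 2, 1, 1, 1)

Row-insert the values π_1, π_2, … into P one at a time, bumping the leftmost entry strictly greater than the inserted value down to the next row. The recording tableau Q records, in position (i, j), the step at which that cell was added to P.
  Insert 2 (step 1): P = [2];  Q = [1]
  Insert 6 (step 2): P = [2, 6];  Q = [1, 2]
  Insert 8 (step 3): P = [2, 6, 8];  Q = [1, 2, 3]
  Insert 7 (step 4): P = [2, 6, 7] / [8];  Q = [1, 2, 3] / [4]
  Insert 4 (step 5): P = [2, 4, 7] / [6] / [8];  Q = [1, 2, 3] / [4] / [5]
  Insert 5 (step 6): P = [2, 4, 5] / [6, 7] / [8];  Q = [1, 2, 3] / [4, 6] / [5]
  Insert 3 (step 7): P = [2, 3, 5] / [4, 7] / [6] / [8];  Q = [1, 2, 3] / [4, 6] / [5] / [7]
  Insert 1 (step 8): P = [1, 3, 5] / [2, 7] / [4] / [6] / [8];  Q = [1, 2, 3] / [4, 6] / [5] / [7] / [8]
Final shape: (3, 2, 1, 1, 1).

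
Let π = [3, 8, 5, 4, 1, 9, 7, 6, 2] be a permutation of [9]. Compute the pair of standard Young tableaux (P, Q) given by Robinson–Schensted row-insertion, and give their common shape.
P = [1, 2, 6] / [3, 4] / [5, 7] / [8, 9];  Q = [1, 2, 6] / [3, 7] / [4, 8] / [5, 9];  common shape = (3, 2, 2, 2)

Row-insert the values π_1, π_2, … into P one at a time, bumping the leftmost entry strictly greater than the inserted value down to the next row. The recording tableau Q records, in position (i, j), the step at which that cell was added to P.
  Insert 3 (step 1): P = [3];  Q = [1]
  Insert 8 (step 2): P = [3, 8];  Q = [1, 2]
  Insert 5 (step 3): P = [3, 5] / [8];  Q = [1, 2] / [3]
  Insert 4 (step 4): P = [3, 4] / [5] / [8];  Q = [1, 2] / [3] / [4]
  Insert 1 (step 5): P = [1, 4] / [3] / [5] / [8];  Q = [1, 2] / [3] / [4] / [5]
  Insert 9 (step 6): P = [1, 4, 9] / [3] / [5] / [8];  Q = [1, 2, 6] / [3] / [4] / [5]
  Insert 7 (step 7): P = [1, 4, 7] / [3, 9] / [5] / [8];  Q = [1, 2, 6] / [3, 7] / [4] / [5]
  Insert 6 (step 8): P = [1, 4, 6] / [3, 7] / [5, 9] / [8];  Q = [1, 2, 6] / [3, 7] / [4, 8] / [5]
  Insert 2 (step 9): P = [1, 2, 6] / [3, 4] / [5, 7] / [8, 9];  Q = [1, 2, 6] / [3, 7] / [4, 8] / [5, 9]
Final shape: (3, 2, 2, 2).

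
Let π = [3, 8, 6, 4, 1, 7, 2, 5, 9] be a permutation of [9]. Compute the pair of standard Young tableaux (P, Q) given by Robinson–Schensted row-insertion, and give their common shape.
P = [1, 2, 5, 9] / [3, 4, 7] / [6] / [8];  Q = [1, 2, 6, 9] / [3, 7, 8] / [4] / [5];  common shape = (4, 3, 1, 1)

Row-insert the values π_1, π_2, … into P one at a time, bumping the leftmost entry strictly greater than the inserted value down to the next row. The recording tableau Q records, in position (i, j), the step at which that cell was added to P.
  Insert 3 (step 1): P = [3];  Q = [1]
  Insert 8 (step 2): P = [3, 8];  Q = [1, 2]
  Insert 6 (step 3): P = [3, 6] / [8];  Q = [1, 2] / [3]
  Insert 4 (step 4): P = [3, 4] / [6] / [8];  Q = [1, 2] / [3] / [4]
  Insert 1 (step 5): P = [1, 4] / [3] / [6] / [8];  Q = [1, 2] / [3] / [4] / [5]
  Insert 7 (step 6): P = [1, 4, 7] / [3] / [6] / [8];  Q = [1, 2, 6] / [3] / [4] / [5]
  Insert 2 (step 7): P = [1, 2, 7] / [3, 4] / [6] / [8];  Q = [1, 2, 6] / [3, 7] / [4] / [5]
  Insert 5 (step 8): P = [1, 2, 5] / [3, 4, 7] / [6] / [8];  Q = [1, 2, 6] / [3, 7, 8] / [4] / [5]
  Insert 9 (step 9): P = [1, 2, 5, 9] / [3, 4, 7] / [6] / [8];  Q = [1, 2, 6, 9] / [3, 7, 8] / [4] / [5]
Final shape: (4, 3, 1, 1).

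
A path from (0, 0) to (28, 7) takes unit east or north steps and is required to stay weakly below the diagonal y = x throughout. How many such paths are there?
Number of paths = 5101360

By the reflection principle (André's argument), the number of monotone paths to (28, 7) with n ≤ m that never go above y = x is C(35, 28) − C(35, 29) = 6724520 − 1623160 = 5101360.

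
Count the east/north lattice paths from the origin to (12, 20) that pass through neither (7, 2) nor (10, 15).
Number of paths = 156360876

Inclusion–exclusion. Total paths: C(32, 12) = 225792840. Through P₁: C(9, 7)·C(23, 5) = 1211364. Through P₂: C(25, 10)·C(7, 2) = 68643960. Since P₁ is strictly southwest of P₂, a monotone path through both must visit P₁ then P₂; paths through both = C(9, 7)·C(16, 3)·C(7, 2) = 423360. Avoid both = 225792840 − 1211364 − 68643960 + 423360 = 156360876.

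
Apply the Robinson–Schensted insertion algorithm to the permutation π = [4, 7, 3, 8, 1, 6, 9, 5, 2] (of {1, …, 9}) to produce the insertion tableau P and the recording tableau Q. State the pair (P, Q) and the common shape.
P = [1, 2, 8, 9] / [3, 5] / [4, 6] / [7];  Q = [1, 2, 4, 7] / [3, 6] / [5, 8] / [9];  common shape = (4, 2, 2, 1)

Row-insert the values π_1, π_2, … into P one at a time, bumping the leftmost entry strictly greater than the inserted value down to the next row. The recording tableau Q records, in position (i, j), the step at which that cell was added to P.
  Insert 4 (step 1): P = [4];  Q = [1]
  Insert 7 (step 2): P = [4, 7];  Q = [1, 2]
  Insert 3 (step 3): P = [3, 7] / [4];  Q = [1, 2] / [3]
  Insert 8 (step 4): P = [3, 7, 8] / [4];  Q = [1, 2, 4] / [3]
  Insert 1 (step 5): P = [1, 7, 8] / [3] / [4];  Q = [1, 2, 4] / [3] / [5]
  Insert 6 (step 6): P = [1, 6, 8] / [3, 7] / [4];  Q = [1, 2, 4] / [3, 6] / [5]
  Insert 9 (step 7): P = [1, 6, 8, 9] / [3, 7] / [4];  Q = [1, 2, 4, 7] / [3, 6] / [5]
  Insert 5 (step 8): P = [1, 5, 8, 9] / [3, 6] / [4, 7];  Q = [1, 2, 4, 7] / [3, 6] / [5, 8]
  Insert 2 (step 9): P = [1, 2, 8, 9] / [3, 5] / [4, 6] / [7];  Q = [1, 2, 4, 7] / [3, 6] / [5, 8] / [9]
Final shape: (4, 2, 2, 1).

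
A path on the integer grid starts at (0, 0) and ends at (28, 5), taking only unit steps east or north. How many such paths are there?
Number of paths = 237336

A monotone lattice path from (0, 0) to (28, 5) consists of 28 east steps and 5 north steps in some order, so it is determined by which 28 of the 33 steps are east. The count is C(33, 28) = 237336.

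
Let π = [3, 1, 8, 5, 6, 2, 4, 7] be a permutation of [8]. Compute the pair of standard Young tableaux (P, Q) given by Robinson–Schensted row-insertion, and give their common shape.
P = [1, 2, 4, 7] / [3, 5, 6] / [8];  Q = [1, 3, 5, 8] / [2, 4, 7] / [6];  common shape = (4, 3, 1)

Row-insert the values π_1, π_2, … into P one at a time, bumping the leftmost entry strictly greater than the inserted value down to the next row. The recording tableau Q records, in position (i, j), the step at which that cell was added to P.
  Insert 3 (step 1): P = [3];  Q = [1]
  Insert 1 (step 2): P = [1] / [3];  Q = [1] / [2]
  Insert 8 (step 3): P = [1, 8] / [3];  Q = [1, 3] / [2]
  Insert 5 (step 4): P = [1, 5] / [3, 8];  Q = [1, 3] / [2, 4]
  Insert 6 (step 5): P = [1, 5, 6] / [3, 8];  Q = [1, 3, 5] / [2, 4]
  Insert 2 (step 6): P = [1, 2, 6] / [3, 5] / [8];  Q = [1, 3, 5] / [2, 4] / [6]
  Insert 4 (step 7): P = [1, 2, 4] / [3, 5, 6] / [8];  Q = [1, 3, 5] / [2, 4, 7] / [6]
  Insert 7 (step 8): P = [1, 2, 4, 7] / [3, 5, 6] / [8];  Q = [1, 3, 5, 8] / [2, 4, 7] / [6]
Final shape: (4, 3, 1).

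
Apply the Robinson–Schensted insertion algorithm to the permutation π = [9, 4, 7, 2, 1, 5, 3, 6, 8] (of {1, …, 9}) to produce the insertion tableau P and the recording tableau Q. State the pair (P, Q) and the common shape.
P = [1, 3, 6, 8] / [2, 5] / [4, 7] / [9];  Q = [1, 3, 8, 9] / [2, 6] / [4, 7] / [5];  common shape = (4, 2, 2, 1)

Row-insert the values π_1, π_2, … into P one at a time, bumping the leftmost entry strictly greater than the inserted value down to the next row. The recording tableau Q records, in position (i, j), the step at which that cell was added to P.
  Insert 9 (step 1): P = [9];  Q = [1]
  Insert 4 (step 2): P = [4] / [9];  Q = [1] / [2]
  Insert 7 (step 3): P = [4, 7] / [9];  Q = [1, 3] / [2]
  Insert 2 (step 4): P = [2, 7] / [4] / [9];  Q = [1, 3] / [2] / [4]
  Insert 1 (step 5): P = [1, 7] / [2] / [4] / [9];  Q = [1, 3] / [2] / [4] / [5]
  Insert 5 (step 6): P = [1, 5] / [2, 7] / [4] / [9];  Q = [1, 3] / [2, 6] / [4] / [5]
  Insert 3 (step 7): P = [1, 3] / [2, 5] / [4, 7] / [9];  Q = [1, 3] / [2, 6] / [4, 7] / [5]
  Insert 6 (step 8): P = [1, 3, 6] / [2, 5] / [4, 7] / [9];  Q = [1, 3, 8] / [2, 6] / [4, 7] / [5]
  Insert 8 (step 9): P = [1, 3, 6, 8] / [2, 5] / [4, 7] / [9];  Q = [1, 3, 8, 9] / [2, 6] / [4, 7] / [5]
Final shape: (4, 2, 2, 1).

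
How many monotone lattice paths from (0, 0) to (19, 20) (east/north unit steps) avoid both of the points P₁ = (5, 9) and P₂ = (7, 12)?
Number of paths = 56174092650

Inclusion–exclusion. Total paths: C(39, 19) = 68923264410. Through P₁: C(14, 5)·C(25, 14) = 8923714800. Through P₂: C(19, 7)·C(20, 12) = 6347376360. Since P₁ is strictly southwest of P₂, a monotone path through both must visit P₁ then P₂; paths through both = C(14, 5)·C(5, 2)·C(20, 12) = 2521919400. Avoid both = 68923264410 − 8923714800 − 6347376360 + 2521919400 = 56174092650.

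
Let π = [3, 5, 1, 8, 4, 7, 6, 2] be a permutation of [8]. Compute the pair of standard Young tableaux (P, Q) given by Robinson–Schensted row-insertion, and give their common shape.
P = [1, 2, 6] / [3, 4, 7] / [5] / [8];  Q = [1, 2, 4] / [3, 5, 6] / [7] / [8];  common shape = (3, 3, 1, 1)

Row-insert the values π_1, π_2, … into P one at a time, bumping the leftmost entry strictly greater than the inserted value down to the next row. The recording tableau Q records, in position (i, j), the step at which that cell was added to P.
  Insert 3 (step 1): P = [3];  Q = [1]
  Insert 5 (step 2): P = [3, 5];  Q = [1, 2]
  Insert 1 (step 3): P = [1, 5] / [3];  Q = [1, 2] / [3]
  Insert 8 (step 4): P = [1, 5, 8] / [3];  Q = [1, 2, 4] / [3]
  Insert 4 (step 5): P = [1, 4, 8] / [3, 5];  Q = [1, 2, 4] / [3, 5]
  Insert 7 (step 6): P = [1, 4, 7] / [3, 5, 8];  Q = [1, 2, 4] / [3, 5, 6]
  Insert 6 (step 7): P = [1, 4, 6] / [3, 5, 7] / [8];  Q = [1, 2, 4] / [3, 5, 6] / [7]
  Insert 2 (step 8): P = [1, 2, 6] / [3, 4, 7] / [5] / [8];  Q = [1, 2, 4] / [3, 5, 6] / [7] / [8]
Final shape: (3, 3, 1, 1).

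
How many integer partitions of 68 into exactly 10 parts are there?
p(68, 10 parts) = 157564

Partitions of n into exactly k parts are in bijection with partitions of n − k into at most k parts (subtract 1 from each part). So p(68, exactly 10) = p(58, parts ≤ 10). Computing via the recurrence p(m, j) = p(m, j−1) + p(m−j, j) gives 157564.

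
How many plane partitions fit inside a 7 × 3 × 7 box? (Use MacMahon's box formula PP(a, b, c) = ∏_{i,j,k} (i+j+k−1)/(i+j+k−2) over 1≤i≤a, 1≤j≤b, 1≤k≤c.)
PP(7, 3, 7) = 877262100

Evaluate the triple product over i = 1..7, j = 1..3, k = 1..7. The factors are (2/1) · (3/2) · (4/3) · (5/4) · (6/5) · (7/6) · (8/7) · (3/2) · … (147 factors total). The numerators and denominators telescope so the product is an integer; carrying out the multiplication exactly gives PP(7, 3, 7) = 877262100.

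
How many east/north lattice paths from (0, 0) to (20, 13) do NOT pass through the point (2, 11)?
Number of paths = 573151620

Total paths from (0, 0) to (20, 13): C(33, 20) = 573166440. Paths through (2, 11): (paths (0, 0) → (2, 11)) × (paths (2, 11) → (20, 13)) = C(13, 2) · C(20, 18) = 78 · 190 = 14820. Avoidance count = 573166440 − 14820 = 573151620.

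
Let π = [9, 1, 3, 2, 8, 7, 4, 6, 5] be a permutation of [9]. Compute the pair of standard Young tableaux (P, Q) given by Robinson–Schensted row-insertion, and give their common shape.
P = [1, 2, 4, 5] / [3, 6] / [7] / [8] / [9];  Q = [1, 3, 5, 8] / [2, 6] / [4] / [7] / [9];  common shape = (4, 2, 1, 1, 1)

Row-insert the values π_1, π_2, … into P one at a time, bumping the leftmost entry strictly greater than the inserted value down to the next row. The recording tableau Q records, in position (i, j), the step at which that cell was added to P.
  Insert 9 (step 1): P = [9];  Q = [1]
  Insert 1 (step 2): P = [1] / [9];  Q = [1] / [2]
  Insert 3 (step 3): P = [1, 3] / [9];  Q = [1, 3] / [2]
  Insert 2 (step 4): P = [1, 2] / [3] / [9];  Q = [1, 3] / [2] / [4]
  Insert 8 (step 5): P = [1, 2, 8] / [3] / [9];  Q = [1, 3, 5] / [2] / [4]
  Insert 7 (step 6): P = [1, 2, 7] / [3, 8] / [9];  Q = [1, 3, 5] / [2, 6] / [4]
  Insert 4 (step 7): P = [1, 2, 4] / [3, 7] / [8] / [9];  Q = [1, 3, 5] / [2, 6] / [4] / [7]
  Insert 6 (step 8): P = [1, 2, 4, 6] / [3, 7] / [8] / [9];  Q = [1, 3, 5, 8] / [2, 6] / [4] / [7]
  Insert 5 (step 9): P = [1, 2, 4, 5] / [3, 6] / [7] / [8] / [9];  Q = [1, 3, 5, 8] / [2, 6] / [4] / [7] / [9]
Final shape: (4, 2, 1, 1, 1).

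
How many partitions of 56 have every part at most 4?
p(56, parts ≤ 4) = 1575

Use the recurrence p(n, m) = p(n, m−1) + p(n−m, m): either the largest part is < m (count p(n, m−1)) or the largest part is exactly m (remove one copy of m, count p(n−m, m)). With p(0, ·) = 1 this gives p(56, parts ≤ 4) = 1575. (By conjugating Young diagrams, this also counts partitions of 56 into at most 4 parts.)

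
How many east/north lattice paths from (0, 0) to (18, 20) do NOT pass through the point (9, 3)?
Number of paths = 32890599610

Total paths from (0, 0) to (18, 20): C(38, 18) = 33578000610. Paths through (9, 3): (paths (0, 0) → (9, 3)) × (paths (9, 3) → (18, 20)) = C(12, 9) · C(26, 9) = 220 · 3124550 = 687401000. Avoidance count = 33578000610 − 687401000 = 32890599610.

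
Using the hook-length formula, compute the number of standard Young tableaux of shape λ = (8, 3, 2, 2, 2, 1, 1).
# SYT of shape (8, 3, 2, 2, 2, 1, 1) = 16325712

Hook-length formula: f^λ = n! / Π hook(c), product over all cells c of the Young diagram. For λ = (8, 3, 2, 2, 2, 1, 1), n = 19 boxes. Hook lengths by row (left-to-right, top-to-bottom): [14, 11, 7, 5, 4, 3, 2, 1]; [8, 5, 1]; [6, 3]; [5, 2]; [4, 1]; [2]; [1]. Product of hooks = 7451136000. So f^λ = 19! / 7451136000 = 121645100408832000 / 7451136000 = 16325712.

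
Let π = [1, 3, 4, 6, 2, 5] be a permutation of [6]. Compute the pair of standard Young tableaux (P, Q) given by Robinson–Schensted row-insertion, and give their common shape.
P = [1, 2, 4, 5] / [3, 6];  Q = [1, 2, 3, 4] / [5, 6];  common shape = (4, 2)

Row-insert the values π_1, π_2, … into P one at a time, bumping the leftmost entry strictly greater than the inserted value down to the next row. The recording tableau Q records, in position (i, j), the step at which that cell was added to P.
  Insert 1 (step 1): P = [1];  Q = [1]
  Insert 3 (step 2): P = [1, 3];  Q = [1, 2]
  Insert 4 (step 3): P = [1, 3, 4];  Q = [1, 2, 3]
  Insert 6 (step 4): P = [1, 3, 4, 6];  Q = [1, 2, 3, 4]
  Insert 2 (step 5): P = [1, 2, 4, 6] / [3];  Q = [1, 2, 3, 4] / [5]
  Insert 5 (step 6): P = [1, 2, 4, 5] / [3, 6];  Q = [1, 2, 3, 4] / [5, 6]
Final shape: (4, 2).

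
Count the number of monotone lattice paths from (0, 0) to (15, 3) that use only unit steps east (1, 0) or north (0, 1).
Number of paths = 816

A monotone lattice path from (0, 0) to (15, 3) consists of 15 east steps and 3 north steps in some order, so it is determined by which 15 of the 18 steps are east. The count is C(18, 15) = 816.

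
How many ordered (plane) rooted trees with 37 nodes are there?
C_36 = 11959798385860453492

These ordered rooted trees are counted by the Catalan number C_n = (1/(n + 1)) · C(2n, n). For n = 36: C_36 = (1/37) · C(72, 36) = 442512540276836779204/37 = 11959798385860453492.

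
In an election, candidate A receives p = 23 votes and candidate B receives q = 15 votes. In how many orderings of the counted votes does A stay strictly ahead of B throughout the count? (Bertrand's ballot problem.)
Strict-lead orderings = 3257112960

Total orderings of the 38 votes with 23 for A: C(38, 23) = 15471286560. By the Bertrand ballot formula (Cycle Lemma / reflection principle), the number of orderings in which A is strictly ahead of B throughout is (p − q)/(p + q) · C(p + q, p) = (23 − 15)/(23 + 15) · 15471286560 = 3257112960.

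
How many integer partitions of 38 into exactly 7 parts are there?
p(38, 7 parts) = 2093

Partitions of n into exactly k parts are in bijection with partitions of n − k into at most k parts (subtract 1 from each part). So p(38, exactly 7) = p(31, parts ≤ 7). Computing via the recurrence p(m, j) = p(m, j−1) + p(m−j, j) gives 2093.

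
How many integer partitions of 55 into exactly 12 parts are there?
p(55, 12 parts) = 36578

Partitions of n into exactly k parts are in bijection with partitions of n − k into at most k parts (subtract 1 from each part). So p(55, exactly 12) = p(43, parts ≤ 12). Computing via the recurrence p(m, j) = p(m, j−1) + p(m−j, j) gives 36578.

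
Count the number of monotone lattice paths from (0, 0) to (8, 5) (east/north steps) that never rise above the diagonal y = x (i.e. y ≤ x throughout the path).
Number of paths = 572

By the reflection principle (André's argument), the number of monotone paths to (8, 5) with n ≤ m that never go above y = x is C(13, 8) − C(13, 9) = 1287 − 715 = 572.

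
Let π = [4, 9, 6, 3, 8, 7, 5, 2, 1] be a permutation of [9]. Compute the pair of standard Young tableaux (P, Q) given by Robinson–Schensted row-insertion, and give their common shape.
P = [1, 5, 7] / [2, 6] / [3] / [4] / [8] / [9];  Q = [1, 2, 5] / [3, 6] / [4] / [7] / [8] / [9];  common shape = (3, 2, 1, 1, 1, 1)

Row-insert the values π_1, π_2, … into P one at a time, bumping the leftmost entry strictly greater than the inserted value down to the next row. The recording tableau Q records, in position (i, j), the step at which that cell was added to P.
  Insert 4 (step 1): P = [4];  Q = [1]
  Insert 9 (step 2): P = [4, 9];  Q = [1, 2]
  Insert 6 (step 3): P = [4, 6] / [9];  Q = [1, 2] / [3]
  Insert 3 (step 4): P = [3, 6] / [4] / [9];  Q = [1, 2] / [3] / [4]
  Insert 8 (step 5): P = [3, 6, 8] / [4] / [9];  Q = [1, 2, 5] / [3] / [4]
  Insert 7 (step 6): P = [3, 6, 7] / [4, 8] / [9];  Q = [1, 2, 5] / [3, 6] / [4]
  Insert 5 (step 7): P = [3, 5, 7] / [4, 6] / [8] / [9];  Q = [1, 2, 5] / [3, 6] / [4] / [7]
  Insert 2 (step 8): P = [2, 5, 7] / [3, 6] / [4] / [8] / [9];  Q = [1, 2, 5] / [3, 6] / [4] / [7] / [8]
  Insert 1 (step 9): P = [1, 5, 7] / [2, 6] / [3] / [4] / [8] / [9];  Q = [1, 2, 5] / [3, 6] / [4] / [7] / [8] / [9]
Final shape: (3, 2, 1, 1, 1, 1).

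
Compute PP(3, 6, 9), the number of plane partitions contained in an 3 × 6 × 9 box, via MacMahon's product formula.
PP(3, 6, 9) = 2530768240

Evaluate the triple product over i = 1..3, j = 1..6, k = 1..9. The factors are (2/1) · (3/2) · (4/3) · (5/4) · (6/5) · (7/6) · (8/7) · (9/8) · … (162 factors total). The numerators and denominators telescope so the product is an integer; carrying out the multiplication exactly gives PP(3, 6, 9) = 2530768240.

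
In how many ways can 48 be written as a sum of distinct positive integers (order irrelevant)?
q(48) = 2910

A partition into distinct parts is a strictly decreasing sequence summing to n. The recurrence d(n, m) = d(n, m−1) + d(n−m, m−1) (use part m at most once) with q(n) = d(n, n) gives q(48) = 2910. (Euler's theorem: # distinct-part partitions = # odd-part partitions.)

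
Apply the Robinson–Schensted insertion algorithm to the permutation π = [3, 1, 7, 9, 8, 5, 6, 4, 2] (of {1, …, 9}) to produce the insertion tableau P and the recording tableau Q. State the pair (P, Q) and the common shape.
P = [1, 2, 6] / [3, 4, 8] / [5] / [7] / [9];  Q = [1, 3, 4] / [2, 5, 7] / [6] / [8] / [9];  common shape = (3, 3, 1, 1, 1)

Row-insert the values π_1, π_2, … into P one at a time, bumping the leftmost entry strictly greater than the inserted value down to the next row. The recording tableau Q records, in position (i, j), the step at which that cell was added to P.
  Insert 3 (step 1): P = [3];  Q = [1]
  Insert 1 (step 2): P = [1] / [3];  Q = [1] / [2]
  Insert 7 (step 3): P = [1, 7] / [3];  Q = [1, 3] / [2]
  Insert 9 (step 4): P = [1, 7, 9] / [3];  Q = [1, 3, 4] / [2]
  Insert 8 (step 5): P = [1, 7, 8] / [3, 9];  Q = [1, 3, 4] / [2, 5]
  Insert 5 (step 6): P = [1, 5, 8] / [3, 7] / [9];  Q = [1, 3, 4] / [2, 5] / [6]
  Insert 6 (step 7): P = [1, 5, 6] / [3, 7, 8] / [9];  Q = [1, 3, 4] / [2, 5, 7] / [6]
  Insert 4 (step 8): P = [1, 4, 6] / [3, 5, 8] / [7] / [9];  Q = [1, 3, 4] / [2, 5, 7] / [6] / [8]
  Insert 2 (step 9): P = [1, 2, 6] / [3, 4, 8] / [5] / [7] / [9];  Q = [1, 3, 4] / [2, 5, 7] / [6] / [8] / [9]
Final shape: (3, 3, 1, 1, 1).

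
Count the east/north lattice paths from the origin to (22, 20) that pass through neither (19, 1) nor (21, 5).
Number of paths = 513790528940

Inclusion–exclusion. Total paths: C(42, 22) = 513791607420. Through P₁: C(20, 19)·C(22, 3) = 30800. Through P₂: C(26, 21)·C(16, 1) = 1052480. Since P₁ is strictly southwest of P₂, a monotone path through both must visit P₁ then P₂; paths through both = C(20, 19)·C(6, 2)·C(16, 1) = 4800. Avoid both = 513791607420 − 30800 − 1052480 + 4800 = 513790528940.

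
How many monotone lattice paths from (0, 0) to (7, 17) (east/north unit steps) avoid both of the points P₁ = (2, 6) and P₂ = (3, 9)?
Number of paths = 170340

Inclusion–exclusion. Total paths: C(24, 7) = 346104. Through P₁: C(8, 2)·C(16, 5) = 122304. Through P₂: C(12, 3)·C(12, 4) = 108900. Since P₁ is strictly southwest of P₂, a monotone path through both must visit P₁ then P₂; paths through both = C(8, 2)·C(4, 1)·C(12, 4) = 55440. Avoid both = 346104 − 122304 − 108900 + 55440 = 170340.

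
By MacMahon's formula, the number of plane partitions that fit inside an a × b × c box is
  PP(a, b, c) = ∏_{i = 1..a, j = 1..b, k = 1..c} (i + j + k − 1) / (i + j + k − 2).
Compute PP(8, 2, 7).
PP(8, 2, 7) = 9202050

Evaluate the triple product over i = 1..8, j = 1..2, k = 1..7. The factors are (2/1) · (3/2) · (4/3) · (5/4) · (6/5) · (7/6) · (8/7) · (3/2) · … (112 factors total). The numerators and denominators telescope so the product is an integer; carrying out the multiplication exactly gives PP(8, 2, 7) = 9202050.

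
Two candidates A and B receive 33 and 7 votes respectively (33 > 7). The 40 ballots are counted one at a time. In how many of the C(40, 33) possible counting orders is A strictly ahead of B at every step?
Strict-lead orderings = 12118314

Total orderings of the 40 votes with 33 for A: C(40, 33) = 18643560. By the Bertrand ballot formula (Cycle Lemma / reflection principle), the number of orderings in which A is strictly ahead of B throughout is (p − q)/(p + q) · C(p + q, p) = (33 − 7)/(33 + 7) · 18643560 = 12118314.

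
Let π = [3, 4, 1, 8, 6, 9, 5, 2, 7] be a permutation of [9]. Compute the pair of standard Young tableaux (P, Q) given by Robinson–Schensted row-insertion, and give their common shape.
P = [1, 2, 5, 7] / [3, 4, 9] / [6] / [8];  Q = [1, 2, 4, 6] / [3, 5, 9] / [7] / [8];  common shape = (4, 3, 1, 1)

Row-insert the values π_1, π_2, … into P one at a time, bumping the leftmost entry strictly greater than the inserted value down to the next row. The recording tableau Q records, in position (i, j), the step at which that cell was added to P.
  Insert 3 (step 1): P = [3];  Q = [1]
  Insert 4 (step 2): P = [3, 4];  Q = [1, 2]
  Insert 1 (step 3): P = [1, 4] / [3];  Q = [1, 2] / [3]
  Insert 8 (step 4): P = [1, 4, 8] / [3];  Q = [1, 2, 4] / [3]
  Insert 6 (step 5): P = [1, 4, 6] / [3, 8];  Q = [1, 2, 4] / [3, 5]
  Insert 9 (step 6): P = [1, 4, 6, 9] / [3, 8];  Q = [1, 2, 4, 6] / [3, 5]
  Insert 5 (step 7): P = [1, 4, 5, 9] / [3, 6] / [8];  Q = [1, 2, 4, 6] / [3, 5] / [7]
  Insert 2 (step 8): P = [1, 2, 5, 9] / [3, 4] / [6] / [8];  Q = [1, 2, 4, 6] / [3, 5] / [7] / [8]
  Insert 7 (step 9): P = [1, 2, 5, 7] / [3, 4, 9] / [6] / [8];  Q = [1, 2, 4, 6] / [3, 5, 9] / [7] / [8]
Final shape: (4, 3, 1, 1).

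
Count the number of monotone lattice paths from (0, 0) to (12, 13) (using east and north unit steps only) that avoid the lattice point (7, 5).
Number of paths = 4180996

Total paths from (0, 0) to (12, 13): C(25, 12) = 5200300. Paths through (7, 5): (paths (0, 0) → (7, 5)) × (paths (7, 5) → (12, 13)) = C(12, 7) · C(13, 5) = 792 · 1287 = 1019304. Avoidance count = 5200300 − 1019304 = 4180996.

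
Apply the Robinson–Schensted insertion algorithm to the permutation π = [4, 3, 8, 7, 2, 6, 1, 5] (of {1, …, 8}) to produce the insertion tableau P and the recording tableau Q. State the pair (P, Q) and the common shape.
P = [1, 5] / [2, 6] / [3, 7] / [4, 8];  Q = [1, 3] / [2, 4] / [5, 6] / [7, 8];  common shape = (2, 2, 2, 2)

Row-insert the values π_1, π_2, … into P one at a time, bumping the leftmost entry strictly greater than the inserted value down to the next row. The recording tableau Q records, in position (i, j), the step at which that cell was added to P.
  Insert 4 (step 1): P = [4];  Q = [1]
  Insert 3 (step 2): P = [3] / [4];  Q = [1] / [2]
  Insert 8 (step 3): P = [3, 8] / [4];  Q = [1, 3] / [2]
  Insert 7 (step 4): P = [3, 7] / [4, 8];  Q = [1, 3] / [2, 4]
  Insert 2 (step 5): P = [2, 7] / [3, 8] / [4];  Q = [1, 3] / [2, 4] / [5]
  Insert 6 (step 6): P = [2, 6] / [3, 7] / [4, 8];  Q = [1, 3] / [2, 4] / [5, 6]
  Insert 1 (step 7): P = [1, 6] / [2, 7] / [3, 8] / [4];  Q = [1, 3] / [2, 4] / [5, 6] / [7]
  Insert 5 (step 8): P = [1, 5] / [2, 6] / [3, 7] / [4, 8];  Q = [1, 3] / [2, 4] / [5, 6] / [7, 8]
Final shape: (2, 2, 2, 2).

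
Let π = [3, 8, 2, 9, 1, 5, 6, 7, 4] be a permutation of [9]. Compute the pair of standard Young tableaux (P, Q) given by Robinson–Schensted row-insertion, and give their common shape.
P = [1, 4, 6, 7] / [2, 5, 9] / [3, 8];  Q = [1, 2, 4, 8] / [3, 6, 7] / [5, 9];  common shape = (4, 3, 2)

Row-insert the values π_1, π_2, … into P one at a time, bumping the leftmost entry strictly greater than the inserted value down to the next row. The recording tableau Q records, in position (i, j), the step at which that cell was added to P.
  Insert 3 (step 1): P = [3];  Q = [1]
  Insert 8 (step 2): P = [3, 8];  Q = [1, 2]
  Insert 2 (step 3): P = [2, 8] / [3];  Q = [1, 2] / [3]
  Insert 9 (step 4): P = [2, 8, 9] / [3];  Q = [1, 2, 4] / [3]
  Insert 1 (step 5): P = [1, 8, 9] / [2] / [3];  Q = [1, 2, 4] / [3] / [5]
  Insert 5 (step 6): P = [1, 5, 9] / [2, 8] / [3];  Q = [1, 2, 4] / [3, 6] / [5]
  Insert 6 (step 7): P = [1, 5, 6] / [2, 8, 9] / [3];  Q = [1, 2, 4] / [3, 6, 7] / [5]
  Insert 7 (step 8): P = [1, 5, 6, 7] / [2, 8, 9] / [3];  Q = [1, 2, 4, 8] / [3, 6, 7] / [5]
  Insert 4 (step 9): P = [1, 4, 6, 7] / [2, 5, 9] / [3, 8];  Q = [1, 2, 4, 8] / [3, 6, 7] / [5, 9]
Final shape: (4, 3, 2).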